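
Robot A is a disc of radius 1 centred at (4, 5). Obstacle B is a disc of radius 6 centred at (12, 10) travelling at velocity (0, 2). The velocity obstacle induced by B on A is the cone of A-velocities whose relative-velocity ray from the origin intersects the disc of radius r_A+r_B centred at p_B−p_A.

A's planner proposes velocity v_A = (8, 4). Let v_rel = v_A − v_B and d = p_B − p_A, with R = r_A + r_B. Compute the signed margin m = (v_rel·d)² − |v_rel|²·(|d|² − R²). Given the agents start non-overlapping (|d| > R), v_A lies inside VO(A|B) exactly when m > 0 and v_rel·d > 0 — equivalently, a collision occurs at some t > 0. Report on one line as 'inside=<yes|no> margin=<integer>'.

d = (8, 5),  |d|² = 89;  R = 1+6 = 7,  c = 89−7² = 40
v_rel = (8, 2),  |v_rel|² = 68;  v_rel·d = (8)·(8) + (2)·(5) = 74
68·t² − 148·t + 40 = 0  ⇒  m = 74² − 68·40 = 2756
m = 2756 > 0,  v_rel·d = 74 > 0  ⇒  inside

inside=yes margin=2756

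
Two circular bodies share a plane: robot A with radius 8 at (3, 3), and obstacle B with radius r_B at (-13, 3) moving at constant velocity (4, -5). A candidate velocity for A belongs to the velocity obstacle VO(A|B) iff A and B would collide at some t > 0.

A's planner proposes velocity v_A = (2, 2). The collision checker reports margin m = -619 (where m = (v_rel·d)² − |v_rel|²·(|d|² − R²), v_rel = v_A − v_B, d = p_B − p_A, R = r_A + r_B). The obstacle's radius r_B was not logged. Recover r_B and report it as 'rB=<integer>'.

m = -619
d = (-16, 0);  v_rel = (-2, 7),  |v_rel|² = 53
v_rel×d = (-2)·(0) − (7)·(-16) = 112
since m = R²·53 − 112²:  R² = (12544 + -619) / 53 = 225
R = √225 = 15  ⇒  r_B = 15 − 8 = 7

rB=7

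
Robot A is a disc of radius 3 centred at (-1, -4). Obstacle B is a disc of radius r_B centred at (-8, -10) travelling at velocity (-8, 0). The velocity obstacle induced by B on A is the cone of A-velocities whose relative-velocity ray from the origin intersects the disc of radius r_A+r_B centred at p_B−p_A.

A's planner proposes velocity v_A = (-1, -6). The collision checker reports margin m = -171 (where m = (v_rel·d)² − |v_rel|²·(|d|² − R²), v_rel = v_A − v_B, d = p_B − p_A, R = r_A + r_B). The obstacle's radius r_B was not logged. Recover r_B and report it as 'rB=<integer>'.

m = -171
d = (-7, -6);  v_rel = (7, -6),  |v_rel|² = 85
v_rel×d = (7)·(-6) − (-6)·(-7) = -84
since m = R²·85 − (-84)²:  R² = (7056 + -171) / 85 = 81
R = √81 = 9  ⇒  r_B = 9 − 3 = 6

rB=6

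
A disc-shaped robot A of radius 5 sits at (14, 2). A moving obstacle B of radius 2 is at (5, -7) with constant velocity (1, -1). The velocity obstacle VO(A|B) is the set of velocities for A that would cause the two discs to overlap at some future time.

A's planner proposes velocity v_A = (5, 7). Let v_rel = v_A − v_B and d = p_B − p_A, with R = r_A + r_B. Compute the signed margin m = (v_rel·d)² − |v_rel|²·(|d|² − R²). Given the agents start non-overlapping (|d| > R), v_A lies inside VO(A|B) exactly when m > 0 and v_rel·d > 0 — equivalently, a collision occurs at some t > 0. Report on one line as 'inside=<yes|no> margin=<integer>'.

d = (-9, -9),  |d|² = 162;  R = 5+2 = 7,  c = 162−7² = 113
v_rel = (4, 8),  |v_rel|² = 80;  v_rel·d = (4)·(-9) + (8)·(-9) = -108
80·t² + 216·t + 113 = 0  ⇒  m = (-108)² − 80·113 = 2624
m = 2624 > 0,  v_rel·d = -108 < 0  ⇒  outside

inside=no margin=2624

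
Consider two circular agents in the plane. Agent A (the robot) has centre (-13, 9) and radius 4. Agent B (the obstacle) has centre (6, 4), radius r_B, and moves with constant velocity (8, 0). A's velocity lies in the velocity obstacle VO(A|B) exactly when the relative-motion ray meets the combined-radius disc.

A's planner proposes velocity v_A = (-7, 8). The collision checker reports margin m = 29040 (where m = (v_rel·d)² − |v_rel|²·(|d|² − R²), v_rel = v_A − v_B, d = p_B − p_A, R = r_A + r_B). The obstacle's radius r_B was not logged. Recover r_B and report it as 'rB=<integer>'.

m = 29040
d = (19, -5);  v_rel = (-15, 8),  |v_rel|² = 289
v_rel×d = (-15)·(-5) − (8)·(19) = -77
since m = R²·289 − (-77)²:  R² = (5929 + 29040) / 289 = 121
R = √121 = 11  ⇒  r_B = 11 − 4 = 7

rB=7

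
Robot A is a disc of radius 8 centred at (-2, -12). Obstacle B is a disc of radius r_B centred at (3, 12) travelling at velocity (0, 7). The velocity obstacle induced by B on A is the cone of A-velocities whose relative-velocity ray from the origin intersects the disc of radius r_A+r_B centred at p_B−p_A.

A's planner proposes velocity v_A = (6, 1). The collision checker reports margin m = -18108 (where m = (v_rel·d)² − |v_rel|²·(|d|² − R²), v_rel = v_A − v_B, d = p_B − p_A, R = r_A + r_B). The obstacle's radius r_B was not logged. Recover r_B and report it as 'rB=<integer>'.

m = -18108
d = (5, 24);  v_rel = (6, -6),  |v_rel|² = 72
v_rel×d = (6)·(24) − (-6)·(5) = 174
since m = R²·72 − 174²:  R² = (30276 + -18108) / 72 = 169
R = √169 = 13  ⇒  r_B = 13 − 8 = 5

rB=5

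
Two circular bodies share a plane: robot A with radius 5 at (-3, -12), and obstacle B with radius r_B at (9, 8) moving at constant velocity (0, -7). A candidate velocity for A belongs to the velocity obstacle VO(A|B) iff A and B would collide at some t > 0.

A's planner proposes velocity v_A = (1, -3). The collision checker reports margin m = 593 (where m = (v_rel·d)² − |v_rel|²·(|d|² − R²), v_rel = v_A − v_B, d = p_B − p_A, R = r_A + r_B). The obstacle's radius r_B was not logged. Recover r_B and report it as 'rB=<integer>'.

m = 593
d = (12, 20);  v_rel = (1, 4),  |v_rel|² = 17
v_rel×d = (1)·(20) − (4)·(12) = -28
since m = R²·17 − (-28)²:  R² = (784 + 593) / 17 = 81
R = √81 = 9  ⇒  r_B = 9 − 5 = 4

rB=4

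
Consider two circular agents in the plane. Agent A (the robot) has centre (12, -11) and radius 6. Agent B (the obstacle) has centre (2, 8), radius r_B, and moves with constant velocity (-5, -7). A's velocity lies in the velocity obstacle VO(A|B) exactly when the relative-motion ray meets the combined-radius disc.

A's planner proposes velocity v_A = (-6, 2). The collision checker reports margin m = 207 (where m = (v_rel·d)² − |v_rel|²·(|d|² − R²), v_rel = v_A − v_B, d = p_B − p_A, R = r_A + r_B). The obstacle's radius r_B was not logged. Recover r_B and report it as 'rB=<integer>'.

m = 207
d = (-10, 19);  v_rel = (-1, 9),  |v_rel|² = 82
v_rel×d = (-1)·(19) − (9)·(-10) = 71
since m = R²·82 − 71²:  R² = (5041 + 207) / 82 = 64
R = √64 = 8  ⇒  r_B = 8 − 6 = 2

rB=2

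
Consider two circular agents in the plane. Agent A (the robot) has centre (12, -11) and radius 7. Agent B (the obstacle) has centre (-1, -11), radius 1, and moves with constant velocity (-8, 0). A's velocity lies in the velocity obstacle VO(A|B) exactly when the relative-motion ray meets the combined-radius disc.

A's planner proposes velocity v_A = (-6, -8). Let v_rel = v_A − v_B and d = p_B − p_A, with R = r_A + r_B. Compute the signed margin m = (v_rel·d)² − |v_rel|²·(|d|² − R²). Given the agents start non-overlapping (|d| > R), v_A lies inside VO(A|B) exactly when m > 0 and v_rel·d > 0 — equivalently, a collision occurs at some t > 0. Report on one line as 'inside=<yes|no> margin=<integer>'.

d = (-13, 0),  |d|² = 169;  R = 7+1 = 8,  c = 169−8² = 105
v_rel = (2, -8),  |v_rel|² = 68;  v_rel·d = (2)·(-13) + (-8)·(0) = -26
68·t² + 52·t + 105 = 0  ⇒  m = (-26)² − 68·105 = -6464
m = -6464 < 0,  v_rel·d = -26 < 0  ⇒  outside

inside=no margin=-6464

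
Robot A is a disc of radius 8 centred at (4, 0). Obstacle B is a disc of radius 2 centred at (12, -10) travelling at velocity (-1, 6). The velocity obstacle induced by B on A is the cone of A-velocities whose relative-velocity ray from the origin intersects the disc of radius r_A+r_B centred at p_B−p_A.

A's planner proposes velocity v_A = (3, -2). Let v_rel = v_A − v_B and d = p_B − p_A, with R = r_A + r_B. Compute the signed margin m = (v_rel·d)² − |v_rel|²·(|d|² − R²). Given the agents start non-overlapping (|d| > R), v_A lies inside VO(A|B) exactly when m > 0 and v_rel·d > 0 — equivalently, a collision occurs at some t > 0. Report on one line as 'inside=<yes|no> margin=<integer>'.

d = (8, -10),  |d|² = 164;  R = 8+2 = 10,  c = 164−10² = 64
v_rel = (4, -8),  |v_rel|² = 80;  v_rel·d = (4)·(8) + (-8)·(-10) = 112
80·t² − 224·t + 64 = 0  ⇒  m = 112² − 80·64 = 7424
m = 7424 > 0,  v_rel·d = 112 > 0  ⇒  inside

inside=yes margin=7424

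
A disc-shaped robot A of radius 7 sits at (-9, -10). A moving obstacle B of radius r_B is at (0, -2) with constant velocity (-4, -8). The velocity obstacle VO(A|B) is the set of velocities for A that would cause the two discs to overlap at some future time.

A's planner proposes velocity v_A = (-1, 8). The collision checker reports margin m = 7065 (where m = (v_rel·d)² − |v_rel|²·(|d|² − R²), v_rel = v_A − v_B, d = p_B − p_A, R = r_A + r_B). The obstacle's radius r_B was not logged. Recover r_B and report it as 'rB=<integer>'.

m = 7065
d = (9, 8);  v_rel = (3, 16),  |v_rel|² = 265
v_rel×d = (3)·(8) − (16)·(9) = -120
since m = R²·265 − (-120)²:  R² = (14400 + 7065) / 265 = 81
R = √81 = 9  ⇒  r_B = 9 − 7 = 2

rB=2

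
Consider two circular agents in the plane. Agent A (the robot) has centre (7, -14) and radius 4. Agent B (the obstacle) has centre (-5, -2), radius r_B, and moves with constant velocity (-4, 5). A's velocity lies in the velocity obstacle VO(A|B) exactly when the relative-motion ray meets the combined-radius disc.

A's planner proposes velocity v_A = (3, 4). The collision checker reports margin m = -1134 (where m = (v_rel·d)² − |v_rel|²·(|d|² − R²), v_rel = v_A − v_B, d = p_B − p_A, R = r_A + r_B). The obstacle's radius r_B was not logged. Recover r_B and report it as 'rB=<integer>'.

m = -1134
d = (-12, 12);  v_rel = (7, -1),  |v_rel|² = 50
v_rel×d = (7)·(12) − (-1)·(-12) = 72
since m = R²·50 − 72²:  R² = (5184 + -1134) / 50 = 81
R = √81 = 9  ⇒  r_B = 9 − 4 = 5

rB=5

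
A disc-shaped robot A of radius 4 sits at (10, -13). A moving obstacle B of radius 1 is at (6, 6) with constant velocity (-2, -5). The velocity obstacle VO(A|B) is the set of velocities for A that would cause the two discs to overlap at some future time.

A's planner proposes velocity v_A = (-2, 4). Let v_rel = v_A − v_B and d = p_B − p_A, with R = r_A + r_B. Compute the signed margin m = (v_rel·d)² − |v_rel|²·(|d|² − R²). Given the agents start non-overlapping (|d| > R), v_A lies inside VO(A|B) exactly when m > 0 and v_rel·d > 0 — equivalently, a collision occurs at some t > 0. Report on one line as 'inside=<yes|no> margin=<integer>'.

d = (-4, 19),  |d|² = 377;  R = 4+1 = 5,  c = 377−5² = 352
v_rel = (0, 9),  |v_rel|² = 81;  v_rel·d = (0)·(-4) + (9)·(19) = 171
81·t² − 342·t + 352 = 0  ⇒  m = 171² − 81·352 = 729
m = 729 > 0,  v_rel·d = 171 > 0  ⇒  inside

inside=yes margin=729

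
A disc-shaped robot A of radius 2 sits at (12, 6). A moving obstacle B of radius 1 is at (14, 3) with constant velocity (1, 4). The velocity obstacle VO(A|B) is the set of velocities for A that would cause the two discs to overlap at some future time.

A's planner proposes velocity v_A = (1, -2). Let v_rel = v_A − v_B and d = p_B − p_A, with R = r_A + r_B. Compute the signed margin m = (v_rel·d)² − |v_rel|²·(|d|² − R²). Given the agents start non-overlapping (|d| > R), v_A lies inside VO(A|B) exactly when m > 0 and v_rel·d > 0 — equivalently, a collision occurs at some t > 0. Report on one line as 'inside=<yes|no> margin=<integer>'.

d = (2, -3),  |d|² = 13;  R = 2+1 = 3,  c = 13−3² = 4
v_rel = (0, -6),  |v_rel|² = 36;  v_rel·d = (0)·(2) + (-6)·(-3) = 18
36·t² − 36·t + 4 = 0  ⇒  m = 18² − 36·4 = 180
m = 180 > 0,  v_rel·d = 18 > 0  ⇒  inside

inside=yes margin=180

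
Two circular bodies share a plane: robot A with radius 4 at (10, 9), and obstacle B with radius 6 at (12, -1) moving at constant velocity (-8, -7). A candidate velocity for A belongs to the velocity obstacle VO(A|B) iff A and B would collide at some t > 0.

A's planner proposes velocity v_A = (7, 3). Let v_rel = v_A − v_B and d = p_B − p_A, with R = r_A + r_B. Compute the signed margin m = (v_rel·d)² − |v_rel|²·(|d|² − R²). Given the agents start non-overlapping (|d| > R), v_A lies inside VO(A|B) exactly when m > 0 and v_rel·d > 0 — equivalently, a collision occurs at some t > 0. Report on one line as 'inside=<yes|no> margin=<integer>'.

d = (2, -10),  |d|² = 104;  R = 4+6 = 10,  c = 104−10² = 4
v_rel = (15, 10),  |v_rel|² = 325;  v_rel·d = (15)·(2) + (10)·(-10) = -70
325·t² + 140·t + 4 = 0  ⇒  m = (-70)² − 325·4 = 3600
m = 3600 > 0,  v_rel·d = -70 < 0  ⇒  outside

inside=no margin=3600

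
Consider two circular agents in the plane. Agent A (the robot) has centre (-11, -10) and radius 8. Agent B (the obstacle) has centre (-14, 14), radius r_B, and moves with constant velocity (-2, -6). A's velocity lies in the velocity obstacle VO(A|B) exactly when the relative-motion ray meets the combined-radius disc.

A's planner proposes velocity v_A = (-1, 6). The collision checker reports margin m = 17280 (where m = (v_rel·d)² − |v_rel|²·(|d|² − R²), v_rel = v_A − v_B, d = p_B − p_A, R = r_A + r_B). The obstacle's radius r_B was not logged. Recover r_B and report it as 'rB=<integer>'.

m = 17280
d = (-3, 24);  v_rel = (1, 12),  |v_rel|² = 145
v_rel×d = (1)·(24) − (12)·(-3) = 60
since m = R²·145 − 60²:  R² = (3600 + 17280) / 145 = 144
R = √144 = 12  ⇒  r_B = 12 − 8 = 4

rB=4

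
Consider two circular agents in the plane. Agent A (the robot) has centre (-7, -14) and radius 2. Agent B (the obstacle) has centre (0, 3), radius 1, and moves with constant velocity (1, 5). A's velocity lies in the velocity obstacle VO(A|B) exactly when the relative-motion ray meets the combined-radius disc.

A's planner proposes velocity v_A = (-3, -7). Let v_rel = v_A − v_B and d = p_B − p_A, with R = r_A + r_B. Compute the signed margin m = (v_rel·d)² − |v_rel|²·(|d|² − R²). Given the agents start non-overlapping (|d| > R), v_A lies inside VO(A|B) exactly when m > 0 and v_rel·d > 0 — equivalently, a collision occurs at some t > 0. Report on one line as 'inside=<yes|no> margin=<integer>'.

d = (7, 17),  |d|² = 338;  R = 2+1 = 3,  c = 338−3² = 329
v_rel = (-4, -12),  |v_rel|² = 160;  v_rel·d = (-4)·(7) + (-12)·(17) = -232
160·t² + 464·t + 329 = 0  ⇒  m = (-232)² − 160·329 = 1184
m = 1184 > 0,  v_rel·d = -232 < 0  ⇒  outside

inside=no margin=1184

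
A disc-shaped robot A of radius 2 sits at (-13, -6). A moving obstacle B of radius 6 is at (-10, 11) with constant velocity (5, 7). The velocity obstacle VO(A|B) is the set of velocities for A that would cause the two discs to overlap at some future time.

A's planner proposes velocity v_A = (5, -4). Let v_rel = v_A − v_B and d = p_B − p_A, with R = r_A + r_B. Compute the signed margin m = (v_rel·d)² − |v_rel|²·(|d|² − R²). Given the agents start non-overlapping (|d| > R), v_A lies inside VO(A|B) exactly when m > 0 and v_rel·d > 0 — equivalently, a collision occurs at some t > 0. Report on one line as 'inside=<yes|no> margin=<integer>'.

d = (3, 17),  |d|² = 298;  R = 2+6 = 8,  c = 298−8² = 234
v_rel = (0, -11),  |v_rel|² = 121;  v_rel·d = (0)·(3) + (-11)·(17) = -187
121·t² + 374·t + 234 = 0  ⇒  m = (-187)² − 121·234 = 6655
m = 6655 > 0,  v_rel·d = -187 < 0  ⇒  outside

inside=no margin=6655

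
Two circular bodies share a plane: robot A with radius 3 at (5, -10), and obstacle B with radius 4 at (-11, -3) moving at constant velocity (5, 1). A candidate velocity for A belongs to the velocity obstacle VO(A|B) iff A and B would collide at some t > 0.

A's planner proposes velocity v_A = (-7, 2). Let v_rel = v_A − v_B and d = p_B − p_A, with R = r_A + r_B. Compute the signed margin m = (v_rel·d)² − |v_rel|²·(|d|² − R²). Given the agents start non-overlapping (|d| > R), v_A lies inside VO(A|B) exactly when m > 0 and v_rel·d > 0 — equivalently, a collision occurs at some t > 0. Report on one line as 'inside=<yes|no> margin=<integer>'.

d = (-16, 7),  |d|² = 305;  R = 3+4 = 7,  c = 305−7² = 256
v_rel = (-12, 1),  |v_rel|² = 145;  v_rel·d = (-12)·(-16) + (1)·(7) = 199
145·t² − 398·t + 256 = 0  ⇒  m = 199² − 145·256 = 2481
m = 2481 > 0,  v_rel·d = 199 > 0  ⇒  inside

inside=yes margin=2481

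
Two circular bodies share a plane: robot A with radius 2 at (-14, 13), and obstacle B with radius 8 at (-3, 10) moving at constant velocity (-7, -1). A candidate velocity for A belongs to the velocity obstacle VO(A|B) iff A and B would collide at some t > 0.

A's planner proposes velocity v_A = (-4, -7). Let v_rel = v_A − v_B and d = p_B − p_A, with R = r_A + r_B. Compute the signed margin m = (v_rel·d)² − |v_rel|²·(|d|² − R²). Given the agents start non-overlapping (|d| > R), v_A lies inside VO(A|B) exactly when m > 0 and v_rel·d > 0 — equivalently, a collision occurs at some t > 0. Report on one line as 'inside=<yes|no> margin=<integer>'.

d = (11, -3),  |d|² = 130;  R = 2+8 = 10,  c = 130−10² = 30
v_rel = (3, -6),  |v_rel|² = 45;  v_rel·d = (3)·(11) + (-6)·(-3) = 51
45·t² − 102·t + 30 = 0  ⇒  m = 51² − 45·30 = 1251
m = 1251 > 0,  v_rel·d = 51 > 0  ⇒  inside

inside=yes margin=1251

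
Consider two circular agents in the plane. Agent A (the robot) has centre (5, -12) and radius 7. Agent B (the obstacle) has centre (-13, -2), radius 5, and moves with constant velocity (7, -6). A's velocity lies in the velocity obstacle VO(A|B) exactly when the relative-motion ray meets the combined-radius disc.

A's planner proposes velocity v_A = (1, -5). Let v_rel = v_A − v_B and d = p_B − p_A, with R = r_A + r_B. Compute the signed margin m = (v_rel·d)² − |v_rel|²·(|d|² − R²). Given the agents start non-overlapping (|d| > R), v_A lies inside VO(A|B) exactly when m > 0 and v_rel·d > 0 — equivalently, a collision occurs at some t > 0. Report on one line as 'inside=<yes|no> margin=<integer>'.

d = (-18, 10),  |d|² = 424;  R = 7+5 = 12,  c = 424−12² = 280
v_rel = (-6, 1),  |v_rel|² = 37;  v_rel·d = (-6)·(-18) + (1)·(10) = 118
37·t² − 236·t + 280 = 0  ⇒  m = 118² − 37·280 = 3564
m = 3564 > 0,  v_rel·d = 118 > 0  ⇒  inside

inside=yes margin=3564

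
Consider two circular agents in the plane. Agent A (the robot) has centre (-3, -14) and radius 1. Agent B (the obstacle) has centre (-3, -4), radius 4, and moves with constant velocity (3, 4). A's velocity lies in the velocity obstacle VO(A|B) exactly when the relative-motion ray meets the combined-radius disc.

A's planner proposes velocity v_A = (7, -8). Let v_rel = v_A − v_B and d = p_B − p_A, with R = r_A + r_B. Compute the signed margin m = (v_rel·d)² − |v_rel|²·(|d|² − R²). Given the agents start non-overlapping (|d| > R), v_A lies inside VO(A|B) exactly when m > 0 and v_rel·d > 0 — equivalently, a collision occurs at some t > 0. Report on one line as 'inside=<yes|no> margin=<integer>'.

d = (0, 10),  |d|² = 100;  R = 1+4 = 5,  c = 100−5² = 75
v_rel = (4, -12),  |v_rel|² = 160;  v_rel·d = (4)·(0) + (-12)·(10) = -120
160·t² + 240·t + 75 = 0  ⇒  m = (-120)² − 160·75 = 2400
m = 2400 > 0,  v_rel·d = -120 < 0  ⇒  outside

inside=no margin=2400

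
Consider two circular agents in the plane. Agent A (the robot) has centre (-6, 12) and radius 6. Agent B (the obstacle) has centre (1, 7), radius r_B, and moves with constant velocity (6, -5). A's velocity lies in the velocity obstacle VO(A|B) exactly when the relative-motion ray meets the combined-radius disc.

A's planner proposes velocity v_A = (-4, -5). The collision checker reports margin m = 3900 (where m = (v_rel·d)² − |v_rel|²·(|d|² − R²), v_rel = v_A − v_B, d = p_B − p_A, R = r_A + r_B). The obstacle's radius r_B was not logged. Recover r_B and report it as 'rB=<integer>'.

m = 3900
d = (7, -5);  v_rel = (-10, 0),  |v_rel|² = 100
v_rel×d = (-10)·(-5) − (0)·(7) = 50
since m = R²·100 − 50²:  R² = (2500 + 3900) / 100 = 64
R = √64 = 8  ⇒  r_B = 8 − 6 = 2

rB=2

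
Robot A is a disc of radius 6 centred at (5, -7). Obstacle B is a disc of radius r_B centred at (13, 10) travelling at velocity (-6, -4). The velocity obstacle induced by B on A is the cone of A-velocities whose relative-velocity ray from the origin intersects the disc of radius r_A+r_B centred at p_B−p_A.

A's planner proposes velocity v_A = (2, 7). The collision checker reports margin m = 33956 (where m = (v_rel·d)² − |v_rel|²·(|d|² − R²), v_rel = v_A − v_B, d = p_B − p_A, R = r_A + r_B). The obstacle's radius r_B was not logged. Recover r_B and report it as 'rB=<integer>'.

m = 33956
d = (8, 17);  v_rel = (8, 11),  |v_rel|² = 185
v_rel×d = (8)·(17) − (11)·(8) = 48
since m = R²·185 − 48²:  R² = (2304 + 33956) / 185 = 196
R = √196 = 14  ⇒  r_B = 14 − 6 = 8

rB=8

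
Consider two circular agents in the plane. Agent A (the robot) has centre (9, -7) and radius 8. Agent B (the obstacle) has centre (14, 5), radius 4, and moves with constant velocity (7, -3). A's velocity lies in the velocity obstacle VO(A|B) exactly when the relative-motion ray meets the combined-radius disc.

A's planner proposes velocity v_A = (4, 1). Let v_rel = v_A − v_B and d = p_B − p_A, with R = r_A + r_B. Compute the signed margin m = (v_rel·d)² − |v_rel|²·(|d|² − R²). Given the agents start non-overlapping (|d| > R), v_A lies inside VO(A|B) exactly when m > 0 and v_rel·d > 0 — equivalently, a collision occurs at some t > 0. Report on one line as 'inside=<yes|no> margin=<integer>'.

d = (5, 12),  |d|² = 169;  R = 8+4 = 12,  c = 169−12² = 25
v_rel = (-3, 4),  |v_rel|² = 25;  v_rel·d = (-3)·(5) + (4)·(12) = 33
25·t² − 66·t + 25 = 0  ⇒  m = 33² − 25·25 = 464
m = 464 > 0,  v_rel·d = 33 > 0  ⇒  inside

inside=yes margin=464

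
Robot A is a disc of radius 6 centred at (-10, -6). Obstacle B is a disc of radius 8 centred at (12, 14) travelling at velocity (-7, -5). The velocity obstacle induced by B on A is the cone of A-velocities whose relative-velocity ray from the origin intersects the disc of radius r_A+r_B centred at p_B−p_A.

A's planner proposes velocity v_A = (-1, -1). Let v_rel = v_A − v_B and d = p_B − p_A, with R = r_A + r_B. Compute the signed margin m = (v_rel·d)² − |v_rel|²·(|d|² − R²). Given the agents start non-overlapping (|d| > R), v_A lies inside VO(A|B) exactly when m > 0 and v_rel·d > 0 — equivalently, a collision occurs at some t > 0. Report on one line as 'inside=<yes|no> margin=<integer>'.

d = (22, 20),  |d|² = 884;  R = 6+8 = 14,  c = 884−14² = 688
v_rel = (6, 4),  |v_rel|² = 52;  v_rel·d = (6)·(22) + (4)·(20) = 212
52·t² − 424·t + 688 = 0  ⇒  m = 212² − 52·688 = 9168
m = 9168 > 0,  v_rel·d = 212 > 0  ⇒  inside

inside=yes margin=9168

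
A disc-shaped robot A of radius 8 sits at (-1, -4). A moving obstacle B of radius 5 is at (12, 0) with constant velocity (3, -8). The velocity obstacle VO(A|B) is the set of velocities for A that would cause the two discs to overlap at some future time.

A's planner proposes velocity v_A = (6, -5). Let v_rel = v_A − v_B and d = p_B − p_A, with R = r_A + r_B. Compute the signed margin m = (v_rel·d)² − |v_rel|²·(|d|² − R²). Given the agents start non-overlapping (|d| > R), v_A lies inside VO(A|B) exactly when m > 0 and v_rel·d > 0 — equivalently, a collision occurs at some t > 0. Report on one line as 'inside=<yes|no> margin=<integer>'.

d = (13, 4),  |d|² = 185;  R = 8+5 = 13,  c = 185−13² = 16
v_rel = (3, 3),  |v_rel|² = 18;  v_rel·d = (3)·(13) + (3)·(4) = 51
18·t² − 102·t + 16 = 0  ⇒  m = 51² − 18·16 = 2313
m = 2313 > 0,  v_rel·d = 51 > 0  ⇒  inside

inside=yes margin=2313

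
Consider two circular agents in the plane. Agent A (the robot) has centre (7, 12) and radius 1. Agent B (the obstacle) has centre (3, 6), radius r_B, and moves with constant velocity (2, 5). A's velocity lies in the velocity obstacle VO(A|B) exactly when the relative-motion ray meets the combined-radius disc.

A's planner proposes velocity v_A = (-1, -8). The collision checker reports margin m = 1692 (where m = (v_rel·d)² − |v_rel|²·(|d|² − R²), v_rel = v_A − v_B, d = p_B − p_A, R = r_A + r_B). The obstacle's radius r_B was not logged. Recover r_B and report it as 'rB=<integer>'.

m = 1692
d = (-4, -6);  v_rel = (-3, -13),  |v_rel|² = 178
v_rel×d = (-3)·(-6) − (-13)·(-4) = -34
since m = R²·178 − (-34)²:  R² = (1156 + 1692) / 178 = 16
R = √16 = 4  ⇒  r_B = 4 − 1 = 3

rB=3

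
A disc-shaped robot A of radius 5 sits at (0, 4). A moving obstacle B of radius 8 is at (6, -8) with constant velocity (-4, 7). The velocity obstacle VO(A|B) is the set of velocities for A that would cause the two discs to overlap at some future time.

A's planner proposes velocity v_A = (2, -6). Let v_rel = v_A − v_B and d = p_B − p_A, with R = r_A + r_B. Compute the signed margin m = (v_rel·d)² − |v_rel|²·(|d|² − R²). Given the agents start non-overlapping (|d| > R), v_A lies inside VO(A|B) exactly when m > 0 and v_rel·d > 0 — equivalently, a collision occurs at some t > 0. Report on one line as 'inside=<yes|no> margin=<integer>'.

d = (6, -12),  |d|² = 180;  R = 5+8 = 13,  c = 180−13² = 11
v_rel = (6, -13),  |v_rel|² = 205;  v_rel·d = (6)·(6) + (-13)·(-12) = 192
205·t² − 384·t + 11 = 0  ⇒  m = 192² − 205·11 = 34609
m = 34609 > 0,  v_rel·d = 192 > 0  ⇒  inside

inside=yes margin=34609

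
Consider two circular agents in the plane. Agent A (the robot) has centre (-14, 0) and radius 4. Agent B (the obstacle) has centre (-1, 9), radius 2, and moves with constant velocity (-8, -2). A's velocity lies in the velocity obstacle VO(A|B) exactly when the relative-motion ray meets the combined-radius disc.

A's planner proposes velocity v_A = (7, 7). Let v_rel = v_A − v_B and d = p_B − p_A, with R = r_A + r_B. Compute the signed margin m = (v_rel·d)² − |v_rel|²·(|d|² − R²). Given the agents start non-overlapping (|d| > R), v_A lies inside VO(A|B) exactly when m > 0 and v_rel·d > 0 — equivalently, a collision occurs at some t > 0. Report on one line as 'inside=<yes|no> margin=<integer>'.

d = (13, 9),  |d|² = 250;  R = 4+2 = 6,  c = 250−6² = 214
v_rel = (15, 9),  |v_rel|² = 306;  v_rel·d = (15)·(13) + (9)·(9) = 276
306·t² − 552·t + 214 = 0  ⇒  m = 276² − 306·214 = 10692
m = 10692 > 0,  v_rel·d = 276 > 0  ⇒  inside

inside=yes margin=10692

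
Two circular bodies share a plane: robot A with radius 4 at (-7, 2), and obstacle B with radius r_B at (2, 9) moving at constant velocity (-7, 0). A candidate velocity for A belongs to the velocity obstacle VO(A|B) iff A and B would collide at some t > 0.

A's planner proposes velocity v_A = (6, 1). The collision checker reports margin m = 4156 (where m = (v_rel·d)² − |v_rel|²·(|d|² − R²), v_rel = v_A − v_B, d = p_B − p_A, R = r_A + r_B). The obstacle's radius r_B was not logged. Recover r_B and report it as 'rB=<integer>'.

m = 4156
d = (9, 7);  v_rel = (13, 1),  |v_rel|² = 170
v_rel×d = (13)·(7) − (1)·(9) = 82
since m = R²·170 − 82²:  R² = (6724 + 4156) / 170 = 64
R = √64 = 8  ⇒  r_B = 8 − 4 = 4

rB=4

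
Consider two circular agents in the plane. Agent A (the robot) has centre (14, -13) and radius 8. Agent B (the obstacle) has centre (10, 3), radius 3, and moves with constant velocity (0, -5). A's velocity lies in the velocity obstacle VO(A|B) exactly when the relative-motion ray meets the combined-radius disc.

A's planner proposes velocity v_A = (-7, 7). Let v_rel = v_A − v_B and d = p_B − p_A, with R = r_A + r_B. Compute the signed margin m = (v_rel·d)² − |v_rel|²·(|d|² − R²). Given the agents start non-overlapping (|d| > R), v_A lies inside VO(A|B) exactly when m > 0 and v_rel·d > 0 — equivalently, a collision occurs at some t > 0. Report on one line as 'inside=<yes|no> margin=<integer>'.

d = (-4, 16),  |d|² = 272;  R = 8+3 = 11,  c = 272−11² = 151
v_rel = (-7, 12),  |v_rel|² = 193;  v_rel·d = (-7)·(-4) + (12)·(16) = 220
193·t² − 440·t + 151 = 0  ⇒  m = 220² − 193·151 = 19257
m = 19257 > 0,  v_rel·d = 220 > 0  ⇒  inside

inside=yes margin=19257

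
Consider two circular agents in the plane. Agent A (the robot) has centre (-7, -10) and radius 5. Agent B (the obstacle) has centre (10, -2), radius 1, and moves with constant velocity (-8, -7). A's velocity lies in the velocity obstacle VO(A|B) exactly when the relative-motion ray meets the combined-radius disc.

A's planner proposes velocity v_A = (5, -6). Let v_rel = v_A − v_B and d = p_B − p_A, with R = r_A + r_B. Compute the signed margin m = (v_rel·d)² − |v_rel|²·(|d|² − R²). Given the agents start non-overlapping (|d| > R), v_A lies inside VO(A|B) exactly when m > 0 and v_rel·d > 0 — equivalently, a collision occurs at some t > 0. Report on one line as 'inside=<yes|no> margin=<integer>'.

d = (17, 8),  |d|² = 353;  R = 5+1 = 6,  c = 353−6² = 317
v_rel = (13, 1),  |v_rel|² = 170;  v_rel·d = (13)·(17) + (1)·(8) = 229
170·t² − 458·t + 317 = 0  ⇒  m = 229² − 170·317 = -1449
m = -1449 < 0,  v_rel·d = 229 > 0  ⇒  outside

inside=no margin=-1449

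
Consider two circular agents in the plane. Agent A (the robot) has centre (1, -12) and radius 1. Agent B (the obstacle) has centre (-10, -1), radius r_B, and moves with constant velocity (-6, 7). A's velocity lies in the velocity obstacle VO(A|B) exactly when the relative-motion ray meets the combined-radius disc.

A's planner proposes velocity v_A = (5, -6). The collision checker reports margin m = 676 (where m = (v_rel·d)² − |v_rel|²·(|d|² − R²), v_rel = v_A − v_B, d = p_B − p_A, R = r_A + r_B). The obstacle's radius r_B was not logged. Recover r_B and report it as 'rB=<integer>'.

m = 676
d = (-11, 11);  v_rel = (11, -13),  |v_rel|² = 290
v_rel×d = (11)·(11) − (-13)·(-11) = -22
since m = R²·290 − (-22)²:  R² = (484 + 676) / 290 = 4
R = √4 = 2  ⇒  r_B = 2 − 1 = 1

rB=1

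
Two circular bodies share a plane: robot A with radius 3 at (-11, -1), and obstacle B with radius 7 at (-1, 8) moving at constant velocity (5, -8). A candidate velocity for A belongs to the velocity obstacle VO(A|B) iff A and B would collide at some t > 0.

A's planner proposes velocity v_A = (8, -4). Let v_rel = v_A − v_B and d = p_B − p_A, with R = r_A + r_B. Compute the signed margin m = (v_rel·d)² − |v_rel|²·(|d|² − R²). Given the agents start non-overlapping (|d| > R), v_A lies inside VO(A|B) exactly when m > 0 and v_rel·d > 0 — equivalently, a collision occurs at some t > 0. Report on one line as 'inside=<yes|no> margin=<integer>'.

d = (10, 9),  |d|² = 181;  R = 3+7 = 10,  c = 181−10² = 81
v_rel = (3, 4),  |v_rel|² = 25;  v_rel·d = (3)·(10) + (4)·(9) = 66
25·t² − 132·t + 81 = 0  ⇒  m = 66² − 25·81 = 2331
m = 2331 > 0,  v_rel·d = 66 > 0  ⇒  inside

inside=yes margin=2331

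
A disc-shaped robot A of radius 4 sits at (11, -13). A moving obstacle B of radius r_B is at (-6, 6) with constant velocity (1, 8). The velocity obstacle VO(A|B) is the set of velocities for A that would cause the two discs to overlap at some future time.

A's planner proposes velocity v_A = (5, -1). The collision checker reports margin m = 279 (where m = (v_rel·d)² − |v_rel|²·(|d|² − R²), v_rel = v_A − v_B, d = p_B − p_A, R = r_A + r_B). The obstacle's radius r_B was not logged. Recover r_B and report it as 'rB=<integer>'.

m = 279
d = (-17, 19);  v_rel = (4, -9),  |v_rel|² = 97
v_rel×d = (4)·(19) − (-9)·(-17) = -77
since m = R²·97 − (-77)²:  R² = (5929 + 279) / 97 = 64
R = √64 = 8  ⇒  r_B = 8 − 4 = 4

rB=4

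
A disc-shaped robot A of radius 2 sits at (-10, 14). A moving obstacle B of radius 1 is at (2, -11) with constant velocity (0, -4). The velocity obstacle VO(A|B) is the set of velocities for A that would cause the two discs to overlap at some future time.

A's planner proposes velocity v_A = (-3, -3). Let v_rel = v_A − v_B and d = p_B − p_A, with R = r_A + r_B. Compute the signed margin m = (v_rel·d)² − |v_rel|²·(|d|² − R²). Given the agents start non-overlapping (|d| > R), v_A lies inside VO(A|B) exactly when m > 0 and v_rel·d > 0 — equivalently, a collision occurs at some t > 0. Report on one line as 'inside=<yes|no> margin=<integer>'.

d = (12, -25),  |d|² = 769;  R = 2+1 = 3,  c = 769−3² = 760
v_rel = (-3, 1),  |v_rel|² = 10;  v_rel·d = (-3)·(12) + (1)·(-25) = -61
10·t² + 122·t + 760 = 0  ⇒  m = (-61)² − 10·760 = -3879
m = -3879 < 0,  v_rel·d = -61 < 0  ⇒  outside

inside=no margin=-3879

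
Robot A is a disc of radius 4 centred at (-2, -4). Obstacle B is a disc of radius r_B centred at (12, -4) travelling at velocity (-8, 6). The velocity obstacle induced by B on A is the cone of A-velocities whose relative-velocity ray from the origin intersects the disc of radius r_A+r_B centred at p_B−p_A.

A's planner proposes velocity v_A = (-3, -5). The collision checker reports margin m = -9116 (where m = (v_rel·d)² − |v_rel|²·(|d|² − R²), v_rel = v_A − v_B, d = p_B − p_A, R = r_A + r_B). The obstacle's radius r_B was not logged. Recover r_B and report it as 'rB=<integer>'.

m = -9116
d = (14, 0);  v_rel = (5, -11),  |v_rel|² = 146
v_rel×d = (5)·(0) − (-11)·(14) = 154
since m = R²·146 − 154²:  R² = (23716 + -9116) / 146 = 100
R = √100 = 10  ⇒  r_B = 10 − 4 = 6

rB=6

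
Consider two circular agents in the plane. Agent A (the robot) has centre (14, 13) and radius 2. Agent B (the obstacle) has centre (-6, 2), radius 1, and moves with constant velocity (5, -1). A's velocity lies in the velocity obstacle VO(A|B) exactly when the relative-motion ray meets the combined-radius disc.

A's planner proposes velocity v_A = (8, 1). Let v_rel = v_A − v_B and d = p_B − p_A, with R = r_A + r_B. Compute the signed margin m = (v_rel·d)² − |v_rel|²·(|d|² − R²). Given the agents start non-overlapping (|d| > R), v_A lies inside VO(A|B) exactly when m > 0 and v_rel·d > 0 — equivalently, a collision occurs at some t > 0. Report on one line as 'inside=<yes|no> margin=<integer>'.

d = (-20, -11),  |d|² = 521;  R = 2+1 = 3,  c = 521−3² = 512
v_rel = (3, 2),  |v_rel|² = 13;  v_rel·d = (3)·(-20) + (2)·(-11) = -82
13·t² + 164·t + 512 = 0  ⇒  m = (-82)² − 13·512 = 68
m = 68 > 0,  v_rel·d = -82 < 0  ⇒  outside

inside=no margin=68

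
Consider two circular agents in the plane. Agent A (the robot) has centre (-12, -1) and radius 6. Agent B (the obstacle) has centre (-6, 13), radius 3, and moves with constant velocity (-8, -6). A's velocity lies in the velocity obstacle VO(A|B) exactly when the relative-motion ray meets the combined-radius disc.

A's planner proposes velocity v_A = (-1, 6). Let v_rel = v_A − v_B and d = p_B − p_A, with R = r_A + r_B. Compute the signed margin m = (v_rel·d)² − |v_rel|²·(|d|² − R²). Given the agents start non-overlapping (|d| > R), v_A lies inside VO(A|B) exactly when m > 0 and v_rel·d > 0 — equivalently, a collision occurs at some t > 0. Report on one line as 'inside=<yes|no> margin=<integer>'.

d = (6, 14),  |d|² = 232;  R = 6+3 = 9,  c = 232−9² = 151
v_rel = (7, 12),  |v_rel|² = 193;  v_rel·d = (7)·(6) + (12)·(14) = 210
193·t² − 420·t + 151 = 0  ⇒  m = 210² − 193·151 = 14957
m = 14957 > 0,  v_rel·d = 210 > 0  ⇒  inside

inside=yes margin=14957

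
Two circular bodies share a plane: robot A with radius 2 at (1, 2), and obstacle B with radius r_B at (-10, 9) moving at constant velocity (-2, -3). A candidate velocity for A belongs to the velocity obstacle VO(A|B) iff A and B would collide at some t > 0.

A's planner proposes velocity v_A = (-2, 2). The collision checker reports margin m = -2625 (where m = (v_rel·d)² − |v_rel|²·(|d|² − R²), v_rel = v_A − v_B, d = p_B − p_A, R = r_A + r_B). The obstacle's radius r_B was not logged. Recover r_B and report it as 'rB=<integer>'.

m = -2625
d = (-11, 7);  v_rel = (0, 5),  |v_rel|² = 25
v_rel×d = (0)·(7) − (5)·(-11) = 55
since m = R²·25 − 55²:  R² = (3025 + -2625) / 25 = 16
R = √16 = 4  ⇒  r_B = 4 − 2 = 2

rB=2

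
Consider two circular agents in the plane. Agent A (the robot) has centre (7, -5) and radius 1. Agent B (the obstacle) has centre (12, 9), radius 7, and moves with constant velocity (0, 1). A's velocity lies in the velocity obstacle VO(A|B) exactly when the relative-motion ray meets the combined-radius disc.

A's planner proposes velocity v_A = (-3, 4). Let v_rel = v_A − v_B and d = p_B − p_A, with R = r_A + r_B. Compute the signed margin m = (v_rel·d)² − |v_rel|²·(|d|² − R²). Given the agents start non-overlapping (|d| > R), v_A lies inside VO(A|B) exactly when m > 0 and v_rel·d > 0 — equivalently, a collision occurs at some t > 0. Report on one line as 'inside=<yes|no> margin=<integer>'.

d = (5, 14),  |d|² = 221;  R = 1+7 = 8,  c = 221−8² = 157
v_rel = (-3, 3),  |v_rel|² = 18;  v_rel·d = (-3)·(5) + (3)·(14) = 27
18·t² − 54·t + 157 = 0  ⇒  m = 27² − 18·157 = -2097
m = -2097 < 0,  v_rel·d = 27 > 0  ⇒  outside

inside=no margin=-2097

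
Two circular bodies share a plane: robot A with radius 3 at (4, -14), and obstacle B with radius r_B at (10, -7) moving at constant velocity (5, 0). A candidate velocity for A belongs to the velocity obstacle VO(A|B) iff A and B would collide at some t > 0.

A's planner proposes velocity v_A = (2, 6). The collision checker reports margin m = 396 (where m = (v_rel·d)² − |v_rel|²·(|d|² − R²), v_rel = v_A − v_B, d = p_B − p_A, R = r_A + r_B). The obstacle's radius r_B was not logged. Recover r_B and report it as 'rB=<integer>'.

m = 396
d = (6, 7);  v_rel = (-3, 6),  |v_rel|² = 45
v_rel×d = (-3)·(7) − (6)·(6) = -57
since m = R²·45 − (-57)²:  R² = (3249 + 396) / 45 = 81
R = √81 = 9  ⇒  r_B = 9 − 3 = 6

rB=6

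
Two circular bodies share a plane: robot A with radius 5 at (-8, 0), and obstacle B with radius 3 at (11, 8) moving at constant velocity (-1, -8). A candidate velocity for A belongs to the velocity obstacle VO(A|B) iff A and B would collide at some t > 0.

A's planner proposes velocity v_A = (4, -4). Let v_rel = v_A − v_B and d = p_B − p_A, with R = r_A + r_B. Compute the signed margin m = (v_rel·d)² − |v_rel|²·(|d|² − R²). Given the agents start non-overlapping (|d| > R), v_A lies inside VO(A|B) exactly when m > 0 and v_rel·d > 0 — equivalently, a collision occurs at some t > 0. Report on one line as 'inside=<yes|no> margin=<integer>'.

d = (19, 8),  |d|² = 425;  R = 5+3 = 8,  c = 425−8² = 361
v_rel = (5, 4),  |v_rel|² = 41;  v_rel·d = (5)·(19) + (4)·(8) = 127
41·t² − 254·t + 361 = 0  ⇒  m = 127² − 41·361 = 1328
m = 1328 > 0,  v_rel·d = 127 > 0  ⇒  inside

inside=yes margin=1328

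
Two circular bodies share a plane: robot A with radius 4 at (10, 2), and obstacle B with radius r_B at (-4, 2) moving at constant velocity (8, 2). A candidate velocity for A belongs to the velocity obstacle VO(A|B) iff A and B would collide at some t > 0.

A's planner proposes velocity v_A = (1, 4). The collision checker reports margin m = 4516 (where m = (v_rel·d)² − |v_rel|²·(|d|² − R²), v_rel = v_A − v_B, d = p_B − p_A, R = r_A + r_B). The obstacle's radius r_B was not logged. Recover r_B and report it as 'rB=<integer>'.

m = 4516
d = (-14, 0);  v_rel = (-7, 2),  |v_rel|² = 53
v_rel×d = (-7)·(0) − (2)·(-14) = 28
since m = R²·53 − 28²:  R² = (784 + 4516) / 53 = 100
R = √100 = 10  ⇒  r_B = 10 − 4 = 6

rB=6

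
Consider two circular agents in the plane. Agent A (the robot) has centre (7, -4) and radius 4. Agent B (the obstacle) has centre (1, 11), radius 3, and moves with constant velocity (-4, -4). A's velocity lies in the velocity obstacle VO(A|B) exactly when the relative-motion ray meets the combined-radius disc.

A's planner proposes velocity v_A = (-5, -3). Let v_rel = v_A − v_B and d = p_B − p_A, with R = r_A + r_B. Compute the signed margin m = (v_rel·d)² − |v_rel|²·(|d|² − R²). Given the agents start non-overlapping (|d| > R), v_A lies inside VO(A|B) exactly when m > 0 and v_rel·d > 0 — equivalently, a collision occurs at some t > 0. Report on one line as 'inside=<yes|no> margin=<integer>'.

d = (-6, 15),  |d|² = 261;  R = 4+3 = 7,  c = 261−7² = 212
v_rel = (-1, 1),  |v_rel|² = 2;  v_rel·d = (-1)·(-6) + (1)·(15) = 21
2·t² − 42·t + 212 = 0  ⇒  m = 21² − 2·212 = 17
m = 17 > 0,  v_rel·d = 21 > 0  ⇒  inside

inside=yes margin=17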